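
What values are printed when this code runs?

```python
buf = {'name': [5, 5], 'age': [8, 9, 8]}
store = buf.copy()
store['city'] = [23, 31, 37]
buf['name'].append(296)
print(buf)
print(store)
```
{'name': [5, 5, 296], 'age': [8, 9, 8]}
{'name': [5, 5, 296], 'age': [8, 9, 8], 'city': [23, 31, 37]}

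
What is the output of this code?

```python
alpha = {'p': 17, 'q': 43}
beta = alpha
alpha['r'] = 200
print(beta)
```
{'p': 17, 'q': 43, 'r': 200}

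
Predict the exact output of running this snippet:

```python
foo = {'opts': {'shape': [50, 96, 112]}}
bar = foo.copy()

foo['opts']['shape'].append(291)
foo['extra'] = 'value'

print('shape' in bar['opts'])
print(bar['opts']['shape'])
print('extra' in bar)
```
True
[50, 96, 112, 291]
False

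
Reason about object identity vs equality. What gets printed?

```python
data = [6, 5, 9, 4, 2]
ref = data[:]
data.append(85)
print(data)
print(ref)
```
[6, 5, 9, 4, 2, 85]
[6, 5, 9, 4, 2]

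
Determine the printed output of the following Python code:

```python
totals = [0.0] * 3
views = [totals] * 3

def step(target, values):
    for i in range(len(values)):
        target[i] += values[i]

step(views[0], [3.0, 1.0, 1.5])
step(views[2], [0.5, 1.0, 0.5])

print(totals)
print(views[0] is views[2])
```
[3.5, 2.0, 2.0]
True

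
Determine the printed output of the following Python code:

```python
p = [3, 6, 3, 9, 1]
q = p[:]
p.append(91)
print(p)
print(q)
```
[3, 6, 3, 9, 1, 91]
[3, 6, 3, 9, 1]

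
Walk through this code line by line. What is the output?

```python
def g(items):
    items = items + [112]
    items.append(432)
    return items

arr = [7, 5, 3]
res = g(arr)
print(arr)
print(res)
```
[7, 5, 3]
[7, 5, 3, 112, 432]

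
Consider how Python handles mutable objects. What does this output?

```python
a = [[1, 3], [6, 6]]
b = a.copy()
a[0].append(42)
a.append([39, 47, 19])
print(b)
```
[[1, 3, 42], [6, 6]]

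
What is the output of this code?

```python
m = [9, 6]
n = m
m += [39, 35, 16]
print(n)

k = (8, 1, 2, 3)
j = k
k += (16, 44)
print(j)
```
[9, 6, 39, 35, 16]
(8, 1, 2, 3)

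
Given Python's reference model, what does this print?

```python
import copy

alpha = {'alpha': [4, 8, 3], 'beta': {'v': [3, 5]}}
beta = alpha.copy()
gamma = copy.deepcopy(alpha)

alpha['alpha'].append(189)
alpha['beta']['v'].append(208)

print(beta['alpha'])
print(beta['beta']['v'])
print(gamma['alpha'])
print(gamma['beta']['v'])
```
[4, 8, 3, 189]
[3, 5, 208]
[4, 8, 3]
[3, 5]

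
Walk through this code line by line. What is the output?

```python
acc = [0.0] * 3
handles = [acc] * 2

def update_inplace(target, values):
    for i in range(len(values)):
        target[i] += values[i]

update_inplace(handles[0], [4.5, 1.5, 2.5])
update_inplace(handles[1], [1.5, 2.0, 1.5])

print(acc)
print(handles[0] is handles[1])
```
[6.0, 3.5, 4.0]
True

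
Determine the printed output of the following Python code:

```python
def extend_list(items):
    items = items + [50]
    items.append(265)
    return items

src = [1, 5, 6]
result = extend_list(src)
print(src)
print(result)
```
[1, 5, 6]
[1, 5, 6, 50, 265]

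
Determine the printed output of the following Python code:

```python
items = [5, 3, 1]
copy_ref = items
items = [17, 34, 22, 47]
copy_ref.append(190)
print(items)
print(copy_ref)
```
[17, 34, 22, 47]
[5, 3, 1, 190]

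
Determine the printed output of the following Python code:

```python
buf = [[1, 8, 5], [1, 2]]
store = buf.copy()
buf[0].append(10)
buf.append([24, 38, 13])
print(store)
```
[[1, 8, 5, 10], [1, 2]]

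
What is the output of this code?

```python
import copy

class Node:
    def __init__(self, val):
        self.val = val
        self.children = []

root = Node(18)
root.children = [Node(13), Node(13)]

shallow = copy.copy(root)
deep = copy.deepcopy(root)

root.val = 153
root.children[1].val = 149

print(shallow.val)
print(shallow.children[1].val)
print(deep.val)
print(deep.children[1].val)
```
18
149
18
13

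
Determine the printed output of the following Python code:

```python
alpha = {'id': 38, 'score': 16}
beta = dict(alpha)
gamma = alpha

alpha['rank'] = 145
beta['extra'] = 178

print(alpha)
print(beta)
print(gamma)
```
{'id': 38, 'score': 16, 'rank': 145}
{'id': 38, 'score': 16, 'extra': 178}
{'id': 38, 'score': 16, 'rank': 145}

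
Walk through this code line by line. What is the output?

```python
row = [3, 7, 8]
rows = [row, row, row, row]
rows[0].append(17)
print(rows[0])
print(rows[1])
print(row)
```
[3, 7, 8, 17]
[3, 7, 8, 17]
[3, 7, 8, 17]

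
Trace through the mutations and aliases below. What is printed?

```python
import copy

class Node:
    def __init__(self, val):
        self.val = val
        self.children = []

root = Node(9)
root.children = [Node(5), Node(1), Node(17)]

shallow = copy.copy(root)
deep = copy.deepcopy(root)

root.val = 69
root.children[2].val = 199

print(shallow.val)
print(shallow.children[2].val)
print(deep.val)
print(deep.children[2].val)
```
9
199
9
17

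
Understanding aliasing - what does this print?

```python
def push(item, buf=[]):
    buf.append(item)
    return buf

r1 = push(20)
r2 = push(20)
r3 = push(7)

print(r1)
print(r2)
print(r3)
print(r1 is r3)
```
[20, 20, 7]
[20, 20, 7]
[20, 20, 7]
True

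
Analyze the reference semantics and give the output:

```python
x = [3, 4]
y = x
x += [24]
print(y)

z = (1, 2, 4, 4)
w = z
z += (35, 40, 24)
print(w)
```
[3, 4, 24]
(1, 2, 4, 4)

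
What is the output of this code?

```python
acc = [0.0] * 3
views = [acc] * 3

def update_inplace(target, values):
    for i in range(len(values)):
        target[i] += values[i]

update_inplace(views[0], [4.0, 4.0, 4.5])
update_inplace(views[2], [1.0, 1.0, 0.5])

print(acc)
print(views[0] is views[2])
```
[5.0, 5.0, 5.0]
True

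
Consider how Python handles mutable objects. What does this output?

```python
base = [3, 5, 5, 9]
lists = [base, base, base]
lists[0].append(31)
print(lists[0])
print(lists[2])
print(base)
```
[3, 5, 5, 9, 31]
[3, 5, 5, 9, 31]
[3, 5, 5, 9, 31]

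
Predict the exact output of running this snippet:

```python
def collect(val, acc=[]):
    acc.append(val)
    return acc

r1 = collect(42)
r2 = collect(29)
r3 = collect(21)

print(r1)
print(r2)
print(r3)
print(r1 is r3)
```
[42, 29, 21]
[42, 29, 21]
[42, 29, 21]
True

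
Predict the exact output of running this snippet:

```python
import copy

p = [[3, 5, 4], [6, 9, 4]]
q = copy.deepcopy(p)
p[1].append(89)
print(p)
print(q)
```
[[3, 5, 4], [6, 9, 4, 89]]
[[3, 5, 4], [6, 9, 4]]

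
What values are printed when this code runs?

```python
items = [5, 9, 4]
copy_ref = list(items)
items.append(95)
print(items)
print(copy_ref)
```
[5, 9, 4, 95]
[5, 9, 4]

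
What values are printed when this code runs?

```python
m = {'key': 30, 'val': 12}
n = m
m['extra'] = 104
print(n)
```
{'key': 30, 'val': 12, 'extra': 104}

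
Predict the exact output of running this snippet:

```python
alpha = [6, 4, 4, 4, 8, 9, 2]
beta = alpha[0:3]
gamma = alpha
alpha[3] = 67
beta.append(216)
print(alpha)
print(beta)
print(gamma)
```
[6, 4, 4, 67, 8, 9, 2]
[6, 4, 4, 216]
[6, 4, 4, 67, 8, 9, 2]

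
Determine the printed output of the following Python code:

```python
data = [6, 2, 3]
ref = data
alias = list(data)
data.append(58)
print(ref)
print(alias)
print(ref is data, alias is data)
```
[6, 2, 3, 58]
[6, 2, 3]
True False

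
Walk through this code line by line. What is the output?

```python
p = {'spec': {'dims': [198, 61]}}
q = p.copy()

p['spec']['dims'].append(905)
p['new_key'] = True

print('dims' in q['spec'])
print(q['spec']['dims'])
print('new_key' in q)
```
True
[198, 61, 905]
False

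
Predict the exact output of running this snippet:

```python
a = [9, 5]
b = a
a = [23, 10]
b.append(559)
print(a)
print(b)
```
[23, 10]
[9, 5, 559]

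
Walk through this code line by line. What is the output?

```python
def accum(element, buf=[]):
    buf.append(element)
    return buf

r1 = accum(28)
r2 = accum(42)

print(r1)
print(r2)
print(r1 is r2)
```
[28, 42]
[28, 42]
True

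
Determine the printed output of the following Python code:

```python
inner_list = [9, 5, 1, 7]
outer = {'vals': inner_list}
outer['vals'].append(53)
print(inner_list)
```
[9, 5, 1, 7, 53]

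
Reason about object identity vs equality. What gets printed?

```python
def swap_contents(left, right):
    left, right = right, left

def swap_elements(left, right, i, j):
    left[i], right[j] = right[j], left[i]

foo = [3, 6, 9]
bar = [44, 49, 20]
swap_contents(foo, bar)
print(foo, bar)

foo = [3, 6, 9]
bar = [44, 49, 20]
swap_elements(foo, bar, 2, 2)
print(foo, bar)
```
[3, 6, 9] [44, 49, 20]
[3, 6, 20] [44, 49, 9]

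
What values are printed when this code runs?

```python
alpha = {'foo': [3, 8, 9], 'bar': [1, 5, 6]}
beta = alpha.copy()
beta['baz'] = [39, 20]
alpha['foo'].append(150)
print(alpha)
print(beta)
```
{'foo': [3, 8, 9, 150], 'bar': [1, 5, 6]}
{'foo': [3, 8, 9, 150], 'bar': [1, 5, 6], 'baz': [39, 20]}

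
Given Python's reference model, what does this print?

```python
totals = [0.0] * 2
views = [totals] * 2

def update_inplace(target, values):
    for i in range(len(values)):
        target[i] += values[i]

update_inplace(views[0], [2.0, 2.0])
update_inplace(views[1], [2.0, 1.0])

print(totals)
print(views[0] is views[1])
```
[4.0, 3.0]
True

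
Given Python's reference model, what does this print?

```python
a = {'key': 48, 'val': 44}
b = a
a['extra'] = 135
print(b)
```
{'key': 48, 'val': 44, 'extra': 135}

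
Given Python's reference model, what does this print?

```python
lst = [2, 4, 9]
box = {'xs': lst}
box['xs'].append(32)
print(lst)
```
[2, 4, 9, 32]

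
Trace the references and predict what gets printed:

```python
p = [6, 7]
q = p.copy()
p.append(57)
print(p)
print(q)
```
[6, 7, 57]
[6, 7]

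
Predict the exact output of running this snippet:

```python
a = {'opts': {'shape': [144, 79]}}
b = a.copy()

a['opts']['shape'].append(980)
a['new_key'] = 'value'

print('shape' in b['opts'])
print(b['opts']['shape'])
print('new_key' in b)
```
True
[144, 79, 980]
False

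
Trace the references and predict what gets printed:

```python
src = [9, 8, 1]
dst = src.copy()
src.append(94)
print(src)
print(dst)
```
[9, 8, 1, 94]
[9, 8, 1]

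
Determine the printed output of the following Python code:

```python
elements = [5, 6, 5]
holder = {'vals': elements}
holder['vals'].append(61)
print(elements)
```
[5, 6, 5, 61]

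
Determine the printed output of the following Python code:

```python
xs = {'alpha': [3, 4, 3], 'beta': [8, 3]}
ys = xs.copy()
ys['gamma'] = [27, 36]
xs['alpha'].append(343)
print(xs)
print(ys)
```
{'alpha': [3, 4, 3, 343], 'beta': [8, 3]}
{'alpha': [3, 4, 3, 343], 'beta': [8, 3], 'gamma': [27, 36]}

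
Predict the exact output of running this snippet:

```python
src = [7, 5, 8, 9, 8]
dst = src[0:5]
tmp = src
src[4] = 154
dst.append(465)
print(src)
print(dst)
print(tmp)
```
[7, 5, 8, 9, 154]
[7, 5, 8, 9, 8, 465]
[7, 5, 8, 9, 154]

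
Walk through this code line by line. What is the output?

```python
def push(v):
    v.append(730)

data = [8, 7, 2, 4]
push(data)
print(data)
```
[8, 7, 2, 4, 730]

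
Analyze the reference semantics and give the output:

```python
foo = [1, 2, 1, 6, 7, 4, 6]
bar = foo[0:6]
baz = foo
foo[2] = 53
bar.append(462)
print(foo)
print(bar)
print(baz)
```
[1, 2, 53, 6, 7, 4, 6]
[1, 2, 1, 6, 7, 4, 462]
[1, 2, 53, 6, 7, 4, 6]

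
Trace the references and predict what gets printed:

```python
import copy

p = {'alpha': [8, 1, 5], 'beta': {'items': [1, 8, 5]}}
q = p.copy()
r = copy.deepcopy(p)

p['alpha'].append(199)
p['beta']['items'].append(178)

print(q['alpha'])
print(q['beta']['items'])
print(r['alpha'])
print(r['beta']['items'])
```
[8, 1, 5, 199]
[1, 8, 5, 178]
[8, 1, 5]
[1, 8, 5]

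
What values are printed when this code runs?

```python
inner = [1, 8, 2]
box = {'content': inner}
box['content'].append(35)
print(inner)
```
[1, 8, 2, 35]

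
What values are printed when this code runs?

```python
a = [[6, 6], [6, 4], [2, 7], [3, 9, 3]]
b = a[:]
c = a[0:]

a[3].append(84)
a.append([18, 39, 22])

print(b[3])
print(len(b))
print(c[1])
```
[3, 9, 3, 84]
4
[6, 4]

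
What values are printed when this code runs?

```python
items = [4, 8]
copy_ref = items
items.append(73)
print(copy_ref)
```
[4, 8, 73]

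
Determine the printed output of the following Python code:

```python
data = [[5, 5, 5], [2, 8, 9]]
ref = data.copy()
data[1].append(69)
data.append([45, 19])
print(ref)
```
[[5, 5, 5], [2, 8, 9, 69]]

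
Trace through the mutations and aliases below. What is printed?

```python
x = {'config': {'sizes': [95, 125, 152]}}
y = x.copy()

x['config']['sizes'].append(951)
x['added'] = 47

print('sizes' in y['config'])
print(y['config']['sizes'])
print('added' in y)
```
True
[95, 125, 152, 951]
False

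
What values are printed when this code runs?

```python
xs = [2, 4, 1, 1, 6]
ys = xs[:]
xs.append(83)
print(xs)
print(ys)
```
[2, 4, 1, 1, 6, 83]
[2, 4, 1, 1, 6]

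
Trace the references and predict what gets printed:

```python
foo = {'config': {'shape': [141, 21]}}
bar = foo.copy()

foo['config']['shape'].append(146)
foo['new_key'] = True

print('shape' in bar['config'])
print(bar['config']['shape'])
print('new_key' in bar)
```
True
[141, 21, 146]
False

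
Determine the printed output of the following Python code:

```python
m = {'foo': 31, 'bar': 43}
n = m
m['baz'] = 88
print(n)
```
{'foo': 31, 'bar': 43, 'baz': 88}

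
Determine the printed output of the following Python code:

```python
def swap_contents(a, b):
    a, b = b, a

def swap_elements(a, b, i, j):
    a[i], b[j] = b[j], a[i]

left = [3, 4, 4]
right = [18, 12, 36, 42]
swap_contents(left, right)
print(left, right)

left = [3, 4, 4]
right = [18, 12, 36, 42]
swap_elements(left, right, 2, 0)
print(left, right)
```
[3, 4, 4] [18, 12, 36, 42]
[3, 4, 18] [4, 12, 36, 42]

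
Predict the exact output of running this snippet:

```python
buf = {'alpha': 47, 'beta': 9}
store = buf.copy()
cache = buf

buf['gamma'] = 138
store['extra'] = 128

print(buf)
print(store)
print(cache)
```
{'alpha': 47, 'beta': 9, 'gamma': 138}
{'alpha': 47, 'beta': 9, 'extra': 128}
{'alpha': 47, 'beta': 9, 'gamma': 138}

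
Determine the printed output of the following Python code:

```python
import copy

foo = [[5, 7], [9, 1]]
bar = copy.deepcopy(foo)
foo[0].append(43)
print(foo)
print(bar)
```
[[5, 7, 43], [9, 1]]
[[5, 7], [9, 1]]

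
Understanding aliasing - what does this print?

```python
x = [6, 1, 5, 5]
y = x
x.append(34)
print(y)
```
[6, 1, 5, 5, 34]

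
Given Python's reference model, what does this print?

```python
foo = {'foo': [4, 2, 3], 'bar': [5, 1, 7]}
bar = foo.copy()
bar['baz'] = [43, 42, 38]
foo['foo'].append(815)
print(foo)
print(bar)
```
{'foo': [4, 2, 3, 815], 'bar': [5, 1, 7]}
{'foo': [4, 2, 3, 815], 'bar': [5, 1, 7], 'baz': [43, 42, 38]}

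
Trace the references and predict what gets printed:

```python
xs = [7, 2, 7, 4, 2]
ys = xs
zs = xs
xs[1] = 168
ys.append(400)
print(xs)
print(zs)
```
[7, 168, 7, 4, 2, 400]
[7, 168, 7, 4, 2, 400]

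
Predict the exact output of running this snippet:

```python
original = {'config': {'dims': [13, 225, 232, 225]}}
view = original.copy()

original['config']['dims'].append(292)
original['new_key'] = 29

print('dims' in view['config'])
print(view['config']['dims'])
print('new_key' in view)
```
True
[13, 225, 232, 225, 292]
False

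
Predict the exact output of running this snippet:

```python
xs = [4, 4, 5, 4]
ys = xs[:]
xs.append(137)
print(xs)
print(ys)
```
[4, 4, 5, 4, 137]
[4, 4, 5, 4]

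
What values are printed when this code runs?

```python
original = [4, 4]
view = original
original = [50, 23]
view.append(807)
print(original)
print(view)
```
[50, 23]
[4, 4, 807]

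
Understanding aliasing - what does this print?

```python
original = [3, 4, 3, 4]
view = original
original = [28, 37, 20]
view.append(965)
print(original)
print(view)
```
[28, 37, 20]
[3, 4, 3, 4, 965]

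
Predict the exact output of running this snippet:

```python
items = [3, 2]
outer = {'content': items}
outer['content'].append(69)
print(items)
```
[3, 2, 69]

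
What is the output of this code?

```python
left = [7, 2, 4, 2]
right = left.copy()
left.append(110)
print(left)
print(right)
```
[7, 2, 4, 2, 110]
[7, 2, 4, 2]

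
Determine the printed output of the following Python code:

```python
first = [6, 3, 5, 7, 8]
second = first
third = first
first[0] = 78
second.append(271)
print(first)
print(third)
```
[78, 3, 5, 7, 8, 271]
[78, 3, 5, 7, 8, 271]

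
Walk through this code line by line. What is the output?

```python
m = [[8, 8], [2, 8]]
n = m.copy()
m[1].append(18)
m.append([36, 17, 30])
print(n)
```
[[8, 8], [2, 8, 18]]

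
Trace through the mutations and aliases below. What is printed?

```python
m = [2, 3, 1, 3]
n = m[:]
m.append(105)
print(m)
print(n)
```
[2, 3, 1, 3, 105]
[2, 3, 1, 3]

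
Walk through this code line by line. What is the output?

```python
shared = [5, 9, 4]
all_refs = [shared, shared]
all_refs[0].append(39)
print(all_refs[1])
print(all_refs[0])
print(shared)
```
[5, 9, 4, 39]
[5, 9, 4, 39]
[5, 9, 4, 39]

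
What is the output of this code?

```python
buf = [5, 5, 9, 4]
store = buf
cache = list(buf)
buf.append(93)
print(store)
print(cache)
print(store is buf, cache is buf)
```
[5, 5, 9, 4, 93]
[5, 5, 9, 4]
True False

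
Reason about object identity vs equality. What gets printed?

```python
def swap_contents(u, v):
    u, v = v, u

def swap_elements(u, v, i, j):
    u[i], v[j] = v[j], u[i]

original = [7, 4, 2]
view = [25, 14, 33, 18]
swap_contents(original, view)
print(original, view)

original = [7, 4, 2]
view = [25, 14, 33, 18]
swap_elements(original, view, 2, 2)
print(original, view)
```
[7, 4, 2] [25, 14, 33, 18]
[7, 4, 33] [25, 14, 2, 18]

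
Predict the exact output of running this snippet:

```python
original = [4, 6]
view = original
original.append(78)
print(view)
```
[4, 6, 78]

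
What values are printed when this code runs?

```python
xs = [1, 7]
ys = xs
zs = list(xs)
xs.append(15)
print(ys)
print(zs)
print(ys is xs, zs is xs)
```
[1, 7, 15]
[1, 7]
True False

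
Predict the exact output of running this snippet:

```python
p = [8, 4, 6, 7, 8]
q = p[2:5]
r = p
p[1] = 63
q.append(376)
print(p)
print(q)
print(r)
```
[8, 63, 6, 7, 8]
[6, 7, 8, 376]
[8, 63, 6, 7, 8]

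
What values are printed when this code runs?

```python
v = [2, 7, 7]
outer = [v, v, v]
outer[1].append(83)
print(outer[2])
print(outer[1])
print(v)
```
[2, 7, 7, 83]
[2, 7, 7, 83]
[2, 7, 7, 83]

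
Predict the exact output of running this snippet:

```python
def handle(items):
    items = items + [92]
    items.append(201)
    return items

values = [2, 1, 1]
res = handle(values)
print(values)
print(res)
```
[2, 1, 1]
[2, 1, 1, 92, 201]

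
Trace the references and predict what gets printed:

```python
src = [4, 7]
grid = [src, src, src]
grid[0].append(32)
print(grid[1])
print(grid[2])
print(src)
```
[4, 7, 32]
[4, 7, 32]
[4, 7, 32]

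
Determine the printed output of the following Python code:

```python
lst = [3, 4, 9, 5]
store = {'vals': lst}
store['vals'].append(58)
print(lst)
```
[3, 4, 9, 5, 58]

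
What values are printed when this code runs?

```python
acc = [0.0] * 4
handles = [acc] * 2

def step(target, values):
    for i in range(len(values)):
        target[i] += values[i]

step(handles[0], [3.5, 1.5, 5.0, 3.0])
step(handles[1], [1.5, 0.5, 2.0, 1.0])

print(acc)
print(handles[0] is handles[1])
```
[5.0, 2.0, 7.0, 4.0]
True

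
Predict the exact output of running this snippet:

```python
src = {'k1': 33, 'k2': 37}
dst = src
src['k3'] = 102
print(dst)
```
{'k1': 33, 'k2': 37, 'k3': 102}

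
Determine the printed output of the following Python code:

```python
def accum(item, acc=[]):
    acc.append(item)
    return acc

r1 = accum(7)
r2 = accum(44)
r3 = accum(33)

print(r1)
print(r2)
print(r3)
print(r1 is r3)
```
[7, 44, 33]
[7, 44, 33]
[7, 44, 33]
True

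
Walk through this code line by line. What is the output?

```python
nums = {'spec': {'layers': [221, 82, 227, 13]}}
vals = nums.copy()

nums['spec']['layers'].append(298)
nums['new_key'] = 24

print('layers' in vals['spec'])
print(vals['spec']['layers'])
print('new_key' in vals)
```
True
[221, 82, 227, 13, 298]
False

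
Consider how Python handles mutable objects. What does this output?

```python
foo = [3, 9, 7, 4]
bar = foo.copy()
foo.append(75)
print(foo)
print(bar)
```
[3, 9, 7, 4, 75]
[3, 9, 7, 4]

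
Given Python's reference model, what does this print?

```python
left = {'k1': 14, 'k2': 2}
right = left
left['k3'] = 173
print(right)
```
{'k1': 14, 'k2': 2, 'k3': 173}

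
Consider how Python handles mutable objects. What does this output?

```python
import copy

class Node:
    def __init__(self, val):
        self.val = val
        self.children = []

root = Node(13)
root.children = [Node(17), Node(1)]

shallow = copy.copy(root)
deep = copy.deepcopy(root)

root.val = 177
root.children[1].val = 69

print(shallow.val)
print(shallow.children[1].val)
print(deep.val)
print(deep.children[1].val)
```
13
69
13
1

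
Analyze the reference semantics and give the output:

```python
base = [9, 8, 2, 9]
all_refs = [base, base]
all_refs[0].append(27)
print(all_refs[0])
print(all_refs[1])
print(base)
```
[9, 8, 2, 9, 27]
[9, 8, 2, 9, 27]
[9, 8, 2, 9, 27]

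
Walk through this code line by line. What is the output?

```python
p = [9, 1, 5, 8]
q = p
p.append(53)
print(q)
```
[9, 1, 5, 8, 53]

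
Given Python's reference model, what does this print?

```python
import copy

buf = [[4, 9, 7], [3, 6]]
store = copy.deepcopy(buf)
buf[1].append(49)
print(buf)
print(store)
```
[[4, 9, 7], [3, 6, 49]]
[[4, 9, 7], [3, 6]]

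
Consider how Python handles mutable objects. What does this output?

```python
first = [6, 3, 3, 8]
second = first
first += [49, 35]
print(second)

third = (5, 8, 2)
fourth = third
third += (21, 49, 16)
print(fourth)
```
[6, 3, 3, 8, 49, 35]
(5, 8, 2)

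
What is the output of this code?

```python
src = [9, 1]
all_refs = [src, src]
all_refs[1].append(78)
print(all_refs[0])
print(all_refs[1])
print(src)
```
[9, 1, 78]
[9, 1, 78]
[9, 1, 78]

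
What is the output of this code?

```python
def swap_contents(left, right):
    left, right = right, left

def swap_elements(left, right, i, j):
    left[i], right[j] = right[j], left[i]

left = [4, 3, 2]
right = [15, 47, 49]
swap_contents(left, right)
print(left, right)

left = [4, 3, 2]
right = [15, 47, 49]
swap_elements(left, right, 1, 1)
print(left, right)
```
[4, 3, 2] [15, 47, 49]
[4, 47, 2] [15, 3, 49]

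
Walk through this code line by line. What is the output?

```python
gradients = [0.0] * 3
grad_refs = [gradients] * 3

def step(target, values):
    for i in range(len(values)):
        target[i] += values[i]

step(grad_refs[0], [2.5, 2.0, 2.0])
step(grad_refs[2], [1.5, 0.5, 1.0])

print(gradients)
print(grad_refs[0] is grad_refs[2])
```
[4.0, 2.5, 3.0]
True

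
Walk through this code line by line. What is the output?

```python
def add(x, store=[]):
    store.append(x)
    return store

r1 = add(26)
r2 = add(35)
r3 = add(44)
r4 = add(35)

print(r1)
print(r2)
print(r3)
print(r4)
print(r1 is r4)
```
[26, 35, 44, 35]
[26, 35, 44, 35]
[26, 35, 44, 35]
[26, 35, 44, 35]
True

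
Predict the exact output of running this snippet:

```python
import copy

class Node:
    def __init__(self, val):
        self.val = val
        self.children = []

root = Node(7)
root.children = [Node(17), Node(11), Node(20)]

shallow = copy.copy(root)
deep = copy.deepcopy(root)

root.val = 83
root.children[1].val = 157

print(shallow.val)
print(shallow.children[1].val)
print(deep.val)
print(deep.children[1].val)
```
7
157
7
11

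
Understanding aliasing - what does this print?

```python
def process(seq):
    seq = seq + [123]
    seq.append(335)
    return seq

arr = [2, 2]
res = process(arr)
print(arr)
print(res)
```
[2, 2]
[2, 2, 123, 335]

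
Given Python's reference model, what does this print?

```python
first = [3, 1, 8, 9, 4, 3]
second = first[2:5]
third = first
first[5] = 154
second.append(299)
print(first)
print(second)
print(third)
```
[3, 1, 8, 9, 4, 154]
[8, 9, 4, 299]
[3, 1, 8, 9, 4, 154]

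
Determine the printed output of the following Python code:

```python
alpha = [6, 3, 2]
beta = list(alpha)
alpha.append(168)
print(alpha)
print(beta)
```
[6, 3, 2, 168]
[6, 3, 2]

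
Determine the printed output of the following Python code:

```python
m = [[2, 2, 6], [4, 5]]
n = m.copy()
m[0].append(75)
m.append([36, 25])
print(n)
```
[[2, 2, 6, 75], [4, 5]]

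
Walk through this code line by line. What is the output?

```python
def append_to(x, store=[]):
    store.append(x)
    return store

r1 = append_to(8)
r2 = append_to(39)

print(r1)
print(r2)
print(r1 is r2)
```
[8, 39]
[8, 39]
True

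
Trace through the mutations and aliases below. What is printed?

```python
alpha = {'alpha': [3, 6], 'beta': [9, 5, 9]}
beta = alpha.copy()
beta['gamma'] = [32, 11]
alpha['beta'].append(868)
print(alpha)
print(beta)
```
{'alpha': [3, 6], 'beta': [9, 5, 9, 868]}
{'alpha': [3, 6], 'beta': [9, 5, 9, 868], 'gamma': [32, 11]}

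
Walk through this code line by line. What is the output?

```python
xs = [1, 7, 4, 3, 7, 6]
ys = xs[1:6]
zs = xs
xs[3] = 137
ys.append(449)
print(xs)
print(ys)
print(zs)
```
[1, 7, 4, 137, 7, 6]
[7, 4, 3, 7, 6, 449]
[1, 7, 4, 137, 7, 6]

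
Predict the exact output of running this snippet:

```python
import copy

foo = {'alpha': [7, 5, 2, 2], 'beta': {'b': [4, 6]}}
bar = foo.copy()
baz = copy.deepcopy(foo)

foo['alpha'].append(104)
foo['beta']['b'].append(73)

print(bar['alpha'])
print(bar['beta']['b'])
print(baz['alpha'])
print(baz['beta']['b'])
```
[7, 5, 2, 2, 104]
[4, 6, 73]
[7, 5, 2, 2]
[4, 6]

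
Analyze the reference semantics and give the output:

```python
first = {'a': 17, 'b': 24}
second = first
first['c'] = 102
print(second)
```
{'a': 17, 'b': 24, 'c': 102}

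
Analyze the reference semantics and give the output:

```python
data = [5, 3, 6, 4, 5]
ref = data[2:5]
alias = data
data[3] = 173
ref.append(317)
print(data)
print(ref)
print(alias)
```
[5, 3, 6, 173, 5]
[6, 4, 5, 317]
[5, 3, 6, 173, 5]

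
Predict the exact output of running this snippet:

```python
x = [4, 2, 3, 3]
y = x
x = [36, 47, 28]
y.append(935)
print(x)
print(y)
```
[36, 47, 28]
[4, 2, 3, 3, 935]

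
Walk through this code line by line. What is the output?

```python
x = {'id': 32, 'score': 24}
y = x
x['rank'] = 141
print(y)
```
{'id': 32, 'score': 24, 'rank': 141}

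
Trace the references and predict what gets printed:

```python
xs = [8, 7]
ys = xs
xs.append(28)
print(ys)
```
[8, 7, 28]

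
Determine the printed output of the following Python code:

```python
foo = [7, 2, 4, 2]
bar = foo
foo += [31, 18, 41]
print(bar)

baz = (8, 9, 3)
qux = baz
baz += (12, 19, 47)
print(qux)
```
[7, 2, 4, 2, 31, 18, 41]
(8, 9, 3)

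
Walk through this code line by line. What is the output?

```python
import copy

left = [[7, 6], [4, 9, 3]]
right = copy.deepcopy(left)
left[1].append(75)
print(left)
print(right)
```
[[7, 6], [4, 9, 3, 75]]
[[7, 6], [4, 9, 3]]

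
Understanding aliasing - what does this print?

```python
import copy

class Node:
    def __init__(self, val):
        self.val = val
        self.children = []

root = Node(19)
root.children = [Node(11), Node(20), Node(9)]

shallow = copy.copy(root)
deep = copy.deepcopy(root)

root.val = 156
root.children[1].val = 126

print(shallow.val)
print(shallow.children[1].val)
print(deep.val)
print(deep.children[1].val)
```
19
126
19
20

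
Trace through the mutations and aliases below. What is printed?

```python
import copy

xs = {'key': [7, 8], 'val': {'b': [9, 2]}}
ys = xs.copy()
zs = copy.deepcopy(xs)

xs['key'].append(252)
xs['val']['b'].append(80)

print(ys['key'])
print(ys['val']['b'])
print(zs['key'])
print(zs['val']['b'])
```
[7, 8, 252]
[9, 2, 80]
[7, 8]
[9, 2]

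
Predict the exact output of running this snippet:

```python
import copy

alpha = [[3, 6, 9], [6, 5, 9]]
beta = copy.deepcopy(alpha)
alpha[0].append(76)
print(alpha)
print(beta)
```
[[3, 6, 9, 76], [6, 5, 9]]
[[3, 6, 9], [6, 5, 9]]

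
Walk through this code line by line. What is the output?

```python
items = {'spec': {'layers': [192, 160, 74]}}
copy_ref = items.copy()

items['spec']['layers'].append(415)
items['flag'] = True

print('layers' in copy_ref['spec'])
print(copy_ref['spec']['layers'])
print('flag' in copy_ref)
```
True
[192, 160, 74, 415]
False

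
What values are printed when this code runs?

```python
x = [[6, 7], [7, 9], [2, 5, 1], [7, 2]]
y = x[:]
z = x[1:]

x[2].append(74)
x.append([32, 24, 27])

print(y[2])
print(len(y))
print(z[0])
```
[2, 5, 1, 74]
4
[7, 9]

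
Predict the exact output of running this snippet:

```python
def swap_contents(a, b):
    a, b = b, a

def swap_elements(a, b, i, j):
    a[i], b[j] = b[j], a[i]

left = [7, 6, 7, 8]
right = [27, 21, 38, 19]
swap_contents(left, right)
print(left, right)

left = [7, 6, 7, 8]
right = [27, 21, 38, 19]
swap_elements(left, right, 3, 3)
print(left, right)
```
[7, 6, 7, 8] [27, 21, 38, 19]
[7, 6, 7, 19] [27, 21, 38, 8]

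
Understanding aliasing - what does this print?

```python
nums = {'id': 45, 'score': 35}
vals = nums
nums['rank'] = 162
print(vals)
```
{'id': 45, 'score': 35, 'rank': 162}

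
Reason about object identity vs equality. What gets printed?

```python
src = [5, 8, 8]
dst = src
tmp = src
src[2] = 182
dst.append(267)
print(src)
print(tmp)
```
[5, 8, 182, 267]
[5, 8, 182, 267]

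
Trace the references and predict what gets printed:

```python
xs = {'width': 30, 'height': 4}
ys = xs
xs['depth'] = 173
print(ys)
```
{'width': 30, 'height': 4, 'depth': 173}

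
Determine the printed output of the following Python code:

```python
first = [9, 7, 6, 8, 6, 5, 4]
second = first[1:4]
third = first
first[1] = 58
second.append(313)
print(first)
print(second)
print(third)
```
[9, 58, 6, 8, 6, 5, 4]
[7, 6, 8, 313]
[9, 58, 6, 8, 6, 5, 4]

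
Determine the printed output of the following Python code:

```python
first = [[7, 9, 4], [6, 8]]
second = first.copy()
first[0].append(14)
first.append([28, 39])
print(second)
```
[[7, 9, 4, 14], [6, 8]]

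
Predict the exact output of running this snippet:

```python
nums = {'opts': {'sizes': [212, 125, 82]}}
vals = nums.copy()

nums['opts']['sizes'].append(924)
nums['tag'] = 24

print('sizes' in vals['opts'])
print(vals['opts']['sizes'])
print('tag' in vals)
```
True
[212, 125, 82, 924]
False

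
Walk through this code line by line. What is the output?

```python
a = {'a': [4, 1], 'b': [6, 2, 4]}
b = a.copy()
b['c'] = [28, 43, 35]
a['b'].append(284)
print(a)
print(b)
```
{'a': [4, 1], 'b': [6, 2, 4, 284]}
{'a': [4, 1], 'b': [6, 2, 4, 284], 'c': [28, 43, 35]}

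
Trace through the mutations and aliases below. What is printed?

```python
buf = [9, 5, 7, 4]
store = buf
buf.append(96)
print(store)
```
[9, 5, 7, 4, 96]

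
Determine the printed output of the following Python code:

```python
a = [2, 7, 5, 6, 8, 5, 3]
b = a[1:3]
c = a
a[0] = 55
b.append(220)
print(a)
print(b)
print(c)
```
[55, 7, 5, 6, 8, 5, 3]
[7, 5, 220]
[55, 7, 5, 6, 8, 5, 3]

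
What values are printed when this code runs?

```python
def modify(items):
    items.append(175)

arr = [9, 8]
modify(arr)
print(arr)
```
[9, 8, 175]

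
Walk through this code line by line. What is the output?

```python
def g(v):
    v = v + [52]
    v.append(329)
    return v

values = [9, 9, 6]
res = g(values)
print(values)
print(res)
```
[9, 9, 6]
[9, 9, 6, 52, 329]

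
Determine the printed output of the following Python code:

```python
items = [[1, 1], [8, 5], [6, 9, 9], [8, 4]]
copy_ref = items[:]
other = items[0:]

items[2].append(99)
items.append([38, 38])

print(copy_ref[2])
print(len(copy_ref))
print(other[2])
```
[6, 9, 9, 99]
4
[6, 9, 9, 99]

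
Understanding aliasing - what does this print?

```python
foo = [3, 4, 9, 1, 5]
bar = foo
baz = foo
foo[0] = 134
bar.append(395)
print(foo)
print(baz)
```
[134, 4, 9, 1, 5, 395]
[134, 4, 9, 1, 5, 395]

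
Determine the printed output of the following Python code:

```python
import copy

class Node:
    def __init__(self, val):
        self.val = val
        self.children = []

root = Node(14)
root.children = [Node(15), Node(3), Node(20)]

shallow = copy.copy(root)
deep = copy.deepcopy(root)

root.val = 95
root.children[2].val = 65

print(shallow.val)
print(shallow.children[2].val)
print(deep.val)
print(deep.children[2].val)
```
14
65
14
20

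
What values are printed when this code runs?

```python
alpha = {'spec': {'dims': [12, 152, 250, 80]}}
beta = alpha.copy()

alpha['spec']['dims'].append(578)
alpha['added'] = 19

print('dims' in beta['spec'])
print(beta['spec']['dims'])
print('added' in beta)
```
True
[12, 152, 250, 80, 578]
False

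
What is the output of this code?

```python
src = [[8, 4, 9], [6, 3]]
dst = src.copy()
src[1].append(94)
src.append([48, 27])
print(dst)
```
[[8, 4, 9], [6, 3, 94]]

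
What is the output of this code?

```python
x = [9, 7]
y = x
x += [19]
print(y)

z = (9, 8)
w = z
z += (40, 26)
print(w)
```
[9, 7, 19]
(9, 8)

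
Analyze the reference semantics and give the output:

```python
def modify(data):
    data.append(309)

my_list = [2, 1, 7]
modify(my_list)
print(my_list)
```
[2, 1, 7, 309]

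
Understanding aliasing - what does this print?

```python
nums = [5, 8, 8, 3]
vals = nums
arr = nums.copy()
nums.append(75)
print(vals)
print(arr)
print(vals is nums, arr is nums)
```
[5, 8, 8, 3, 75]
[5, 8, 8, 3]
True False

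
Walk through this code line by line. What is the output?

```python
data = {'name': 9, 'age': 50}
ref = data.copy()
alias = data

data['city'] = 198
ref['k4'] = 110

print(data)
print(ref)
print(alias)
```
{'name': 9, 'age': 50, 'city': 198}
{'name': 9, 'age': 50, 'k4': 110}
{'name': 9, 'age': 50, 'city': 198}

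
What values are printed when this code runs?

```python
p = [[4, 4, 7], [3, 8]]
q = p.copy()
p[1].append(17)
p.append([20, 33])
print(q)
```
[[4, 4, 7], [3, 8, 17]]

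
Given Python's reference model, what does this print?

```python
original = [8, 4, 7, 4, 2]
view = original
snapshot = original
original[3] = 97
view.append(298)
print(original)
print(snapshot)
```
[8, 4, 7, 97, 2, 298]
[8, 4, 7, 97, 2, 298]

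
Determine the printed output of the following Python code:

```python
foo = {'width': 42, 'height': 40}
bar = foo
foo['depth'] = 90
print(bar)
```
{'width': 42, 'height': 40, 'depth': 90}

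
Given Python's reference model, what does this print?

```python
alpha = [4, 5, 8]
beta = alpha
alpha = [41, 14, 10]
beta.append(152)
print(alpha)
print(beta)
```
[41, 14, 10]
[4, 5, 8, 152]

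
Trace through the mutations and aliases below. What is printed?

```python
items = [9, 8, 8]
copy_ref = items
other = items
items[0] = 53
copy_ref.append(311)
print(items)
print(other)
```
[53, 8, 8, 311]
[53, 8, 8, 311]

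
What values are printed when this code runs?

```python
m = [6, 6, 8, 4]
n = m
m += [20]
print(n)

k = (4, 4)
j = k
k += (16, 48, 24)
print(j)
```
[6, 6, 8, 4, 20]
(4, 4)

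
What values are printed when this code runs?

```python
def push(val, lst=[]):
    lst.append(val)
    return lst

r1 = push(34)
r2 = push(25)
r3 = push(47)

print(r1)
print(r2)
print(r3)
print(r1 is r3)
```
[34, 25, 47]
[34, 25, 47]
[34, 25, 47]
True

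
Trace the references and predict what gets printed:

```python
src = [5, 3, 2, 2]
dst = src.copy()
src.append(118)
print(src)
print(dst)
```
[5, 3, 2, 2, 118]
[5, 3, 2, 2]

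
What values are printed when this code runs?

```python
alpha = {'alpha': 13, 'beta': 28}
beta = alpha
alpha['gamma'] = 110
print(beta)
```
{'alpha': 13, 'beta': 28, 'gamma': 110}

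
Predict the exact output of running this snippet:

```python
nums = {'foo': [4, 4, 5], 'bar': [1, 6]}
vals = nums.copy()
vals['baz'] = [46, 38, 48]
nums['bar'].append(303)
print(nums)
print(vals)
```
{'foo': [4, 4, 5], 'bar': [1, 6, 303]}
{'foo': [4, 4, 5], 'bar': [1, 6, 303], 'baz': [46, 38, 48]}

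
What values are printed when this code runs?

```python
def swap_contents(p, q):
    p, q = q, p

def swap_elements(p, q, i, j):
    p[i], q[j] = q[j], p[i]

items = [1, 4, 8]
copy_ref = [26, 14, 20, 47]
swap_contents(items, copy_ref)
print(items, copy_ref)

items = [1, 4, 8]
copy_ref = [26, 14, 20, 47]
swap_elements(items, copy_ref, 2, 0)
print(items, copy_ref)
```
[1, 4, 8] [26, 14, 20, 47]
[1, 4, 26] [8, 14, 20, 47]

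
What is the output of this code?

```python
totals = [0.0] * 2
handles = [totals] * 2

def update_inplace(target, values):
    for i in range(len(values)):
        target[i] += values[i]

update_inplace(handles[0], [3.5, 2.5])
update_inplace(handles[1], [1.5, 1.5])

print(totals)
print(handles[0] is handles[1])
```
[5.0, 4.0]
True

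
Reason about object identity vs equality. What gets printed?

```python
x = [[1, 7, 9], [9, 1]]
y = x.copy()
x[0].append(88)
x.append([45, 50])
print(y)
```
[[1, 7, 9, 88], [9, 1]]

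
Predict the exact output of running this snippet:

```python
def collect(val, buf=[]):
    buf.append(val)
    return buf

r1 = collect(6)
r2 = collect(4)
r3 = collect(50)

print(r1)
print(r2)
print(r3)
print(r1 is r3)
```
[6, 4, 50]
[6, 4, 50]
[6, 4, 50]
True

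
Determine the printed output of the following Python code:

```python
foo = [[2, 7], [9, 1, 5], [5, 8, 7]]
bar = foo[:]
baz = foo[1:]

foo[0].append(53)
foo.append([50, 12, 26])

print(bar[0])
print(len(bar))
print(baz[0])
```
[2, 7, 53]
3
[9, 1, 5]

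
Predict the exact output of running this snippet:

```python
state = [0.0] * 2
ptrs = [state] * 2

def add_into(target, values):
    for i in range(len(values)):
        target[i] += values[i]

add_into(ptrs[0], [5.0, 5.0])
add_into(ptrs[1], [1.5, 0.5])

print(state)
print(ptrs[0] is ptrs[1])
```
[6.5, 5.5]
True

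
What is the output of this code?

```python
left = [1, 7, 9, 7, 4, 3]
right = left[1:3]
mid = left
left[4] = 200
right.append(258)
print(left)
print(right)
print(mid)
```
[1, 7, 9, 7, 200, 3]
[7, 9, 258]
[1, 7, 9, 7, 200, 3]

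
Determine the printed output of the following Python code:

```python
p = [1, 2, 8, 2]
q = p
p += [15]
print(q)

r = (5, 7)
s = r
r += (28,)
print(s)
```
[1, 2, 8, 2, 15]
(5, 7)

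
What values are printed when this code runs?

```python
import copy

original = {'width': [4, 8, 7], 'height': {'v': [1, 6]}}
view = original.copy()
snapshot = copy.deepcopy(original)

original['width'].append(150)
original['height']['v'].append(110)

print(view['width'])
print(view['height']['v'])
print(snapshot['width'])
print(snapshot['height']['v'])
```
[4, 8, 7, 150]
[1, 6, 110]
[4, 8, 7]
[1, 6]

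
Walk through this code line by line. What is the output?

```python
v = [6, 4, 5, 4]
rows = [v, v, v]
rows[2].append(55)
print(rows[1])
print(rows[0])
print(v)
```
[6, 4, 5, 4, 55]
[6, 4, 5, 4, 55]
[6, 4, 5, 4, 55]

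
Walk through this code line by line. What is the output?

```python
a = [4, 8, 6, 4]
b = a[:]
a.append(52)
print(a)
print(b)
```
[4, 8, 6, 4, 52]
[4, 8, 6, 4]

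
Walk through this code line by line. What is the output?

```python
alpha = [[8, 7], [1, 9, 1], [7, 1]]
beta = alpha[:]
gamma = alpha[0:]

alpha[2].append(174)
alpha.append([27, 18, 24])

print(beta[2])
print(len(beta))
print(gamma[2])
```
[7, 1, 174]
3
[7, 1, 174]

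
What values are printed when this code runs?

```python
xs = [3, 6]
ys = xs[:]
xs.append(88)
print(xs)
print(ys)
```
[3, 6, 88]
[3, 6]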